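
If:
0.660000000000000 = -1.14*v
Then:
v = -0.58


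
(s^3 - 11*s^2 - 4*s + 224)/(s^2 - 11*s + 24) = (s^2 - 3*s - 28)/(s - 3)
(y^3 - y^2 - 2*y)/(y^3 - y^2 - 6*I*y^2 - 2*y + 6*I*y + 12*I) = y/(y - 6*I)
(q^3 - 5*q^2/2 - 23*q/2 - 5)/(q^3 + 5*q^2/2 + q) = (q - 5)/q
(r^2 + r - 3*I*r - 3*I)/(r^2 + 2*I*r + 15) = (r + 1)/(r + 5*I)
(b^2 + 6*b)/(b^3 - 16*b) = (b + 6)/(b^2 - 16)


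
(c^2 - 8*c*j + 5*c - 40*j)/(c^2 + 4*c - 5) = (c - 8*j)/(c - 1)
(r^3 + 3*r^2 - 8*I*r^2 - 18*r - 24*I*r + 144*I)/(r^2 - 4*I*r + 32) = (r^2 + 3*r - 18)/(r + 4*I)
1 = 1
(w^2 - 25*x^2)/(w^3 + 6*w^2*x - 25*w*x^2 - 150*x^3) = 1/(w + 6*x)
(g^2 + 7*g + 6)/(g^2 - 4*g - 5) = (g + 6)/(g - 5)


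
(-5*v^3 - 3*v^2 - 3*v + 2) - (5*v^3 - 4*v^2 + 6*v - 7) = -10*v^3 + v^2 - 9*v + 9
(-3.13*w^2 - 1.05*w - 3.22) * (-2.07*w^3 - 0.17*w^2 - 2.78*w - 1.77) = 6.4791*w^5 + 2.7056*w^4 + 15.5453*w^3 + 9.0065*w^2 + 10.8101*w + 5.6994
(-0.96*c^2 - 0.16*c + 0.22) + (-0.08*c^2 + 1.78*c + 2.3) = -1.04*c^2 + 1.62*c + 2.52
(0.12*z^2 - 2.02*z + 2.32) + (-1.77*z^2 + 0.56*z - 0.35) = -1.65*z^2 - 1.46*z + 1.97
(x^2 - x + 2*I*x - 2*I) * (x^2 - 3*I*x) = x^4 - x^3 - I*x^3 + 6*x^2 + I*x^2 - 6*x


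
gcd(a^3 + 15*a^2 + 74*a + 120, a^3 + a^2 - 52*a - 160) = a^2 + 9*a + 20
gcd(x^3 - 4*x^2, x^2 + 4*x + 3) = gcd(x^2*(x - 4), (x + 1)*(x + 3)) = 1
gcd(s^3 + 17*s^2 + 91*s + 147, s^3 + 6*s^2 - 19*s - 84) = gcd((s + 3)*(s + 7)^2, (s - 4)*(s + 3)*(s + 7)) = s^2 + 10*s + 21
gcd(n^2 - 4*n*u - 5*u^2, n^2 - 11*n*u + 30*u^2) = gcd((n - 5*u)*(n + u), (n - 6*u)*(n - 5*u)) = -n + 5*u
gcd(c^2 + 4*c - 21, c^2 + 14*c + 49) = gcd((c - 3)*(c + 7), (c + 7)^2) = c + 7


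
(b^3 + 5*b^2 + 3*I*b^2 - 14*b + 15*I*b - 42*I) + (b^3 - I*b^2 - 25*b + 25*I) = 2*b^3 + 5*b^2 + 2*I*b^2 - 39*b + 15*I*b - 17*I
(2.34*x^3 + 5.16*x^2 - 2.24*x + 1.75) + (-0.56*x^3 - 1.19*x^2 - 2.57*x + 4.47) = 1.78*x^3 + 3.97*x^2 - 4.81*x + 6.22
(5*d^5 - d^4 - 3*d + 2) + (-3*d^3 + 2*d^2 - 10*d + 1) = 5*d^5 - d^4 - 3*d^3 + 2*d^2 - 13*d + 3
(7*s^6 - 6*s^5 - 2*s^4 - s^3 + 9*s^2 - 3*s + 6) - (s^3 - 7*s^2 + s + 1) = 7*s^6 - 6*s^5 - 2*s^4 - 2*s^3 + 16*s^2 - 4*s + 5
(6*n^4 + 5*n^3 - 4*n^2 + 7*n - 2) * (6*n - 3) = 36*n^5 + 12*n^4 - 39*n^3 + 54*n^2 - 33*n + 6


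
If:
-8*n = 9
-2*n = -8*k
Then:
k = -9/32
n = -9/8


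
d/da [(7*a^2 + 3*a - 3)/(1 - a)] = 7*a*(2 - a)/(a^2 - 2*a + 1)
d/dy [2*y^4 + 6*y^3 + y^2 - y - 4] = 8*y^3 + 18*y^2 + 2*y - 1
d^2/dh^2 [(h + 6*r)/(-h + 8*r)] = -28*r/(h - 8*r)^3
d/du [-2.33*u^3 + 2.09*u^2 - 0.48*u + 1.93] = -6.99*u^2 + 4.18*u - 0.48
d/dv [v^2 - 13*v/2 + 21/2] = 2*v - 13/2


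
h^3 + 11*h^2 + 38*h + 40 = (h + 2)*(h + 4)*(h + 5)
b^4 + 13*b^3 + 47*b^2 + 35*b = b*(b + 1)*(b + 5)*(b + 7)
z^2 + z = z*(z + 1)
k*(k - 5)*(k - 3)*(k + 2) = k^4 - 6*k^3 - k^2 + 30*k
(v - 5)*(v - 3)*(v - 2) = v^3 - 10*v^2 + 31*v - 30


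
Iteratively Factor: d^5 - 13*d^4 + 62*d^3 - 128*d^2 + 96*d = (d - 4)*(d^4 - 9*d^3 + 26*d^2 - 24*d) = (d - 4)*(d - 3)*(d^3 - 6*d^2 + 8*d) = d*(d - 4)*(d - 3)*(d^2 - 6*d + 8) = d*(d - 4)^2*(d - 3)*(d - 2)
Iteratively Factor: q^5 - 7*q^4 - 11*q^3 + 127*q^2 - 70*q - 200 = (q + 1)*(q^4 - 8*q^3 - 3*q^2 + 130*q - 200) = (q - 5)*(q + 1)*(q^3 - 3*q^2 - 18*q + 40) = (q - 5)*(q + 1)*(q + 4)*(q^2 - 7*q + 10) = (q - 5)*(q - 2)*(q + 1)*(q + 4)*(q - 5)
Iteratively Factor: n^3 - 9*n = (n)*(n^2 - 9) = n*(n - 3)*(n + 3)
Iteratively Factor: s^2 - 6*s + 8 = (s - 4)*(s - 2)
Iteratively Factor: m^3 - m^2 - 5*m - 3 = (m + 1)*(m^2 - 2*m - 3) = (m - 3)*(m + 1)*(m + 1)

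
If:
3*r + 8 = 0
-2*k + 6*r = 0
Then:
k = -8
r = -8/3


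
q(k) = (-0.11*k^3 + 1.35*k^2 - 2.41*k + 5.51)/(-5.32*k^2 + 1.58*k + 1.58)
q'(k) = (10.64*k - 1.58)*(-0.11*k^3 + 1.35*k^2 - 2.41*k + 5.51)/(-5.32*k^2 + 1.58*k + 1.58)^2 + (-0.33*k^2 + 2.7*k - 2.41)/(-5.32*k^2 + 1.58*k + 1.58)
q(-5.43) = -0.46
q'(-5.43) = -0.00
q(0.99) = -2.10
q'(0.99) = 9.10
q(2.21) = -0.27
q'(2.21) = 0.19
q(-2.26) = -0.66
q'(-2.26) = -0.23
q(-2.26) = -0.66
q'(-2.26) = -0.23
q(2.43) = -0.23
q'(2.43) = 0.13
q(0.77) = -12.32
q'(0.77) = 229.20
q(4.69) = -0.12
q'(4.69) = 0.02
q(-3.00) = -0.55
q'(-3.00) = -0.09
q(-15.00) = -0.59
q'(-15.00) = 0.02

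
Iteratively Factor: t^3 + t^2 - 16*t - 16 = (t + 1)*(t^2 - 16) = (t + 1)*(t + 4)*(t - 4)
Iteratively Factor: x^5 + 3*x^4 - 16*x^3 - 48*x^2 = (x - 4)*(x^4 + 7*x^3 + 12*x^2) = (x - 4)*(x + 3)*(x^3 + 4*x^2) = x*(x - 4)*(x + 3)*(x^2 + 4*x) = x*(x - 4)*(x + 3)*(x + 4)*(x)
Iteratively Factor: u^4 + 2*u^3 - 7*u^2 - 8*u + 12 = (u + 2)*(u^3 - 7*u + 6) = (u - 1)*(u + 2)*(u^2 + u - 6) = (u - 2)*(u - 1)*(u + 2)*(u + 3)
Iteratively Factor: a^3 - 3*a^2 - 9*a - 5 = (a + 1)*(a^2 - 4*a - 5) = (a + 1)^2*(a - 5)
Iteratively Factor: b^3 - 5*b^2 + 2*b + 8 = (b - 2)*(b^2 - 3*b - 4) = (b - 2)*(b + 1)*(b - 4)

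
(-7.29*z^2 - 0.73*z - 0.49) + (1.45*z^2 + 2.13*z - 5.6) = -5.84*z^2 + 1.4*z - 6.09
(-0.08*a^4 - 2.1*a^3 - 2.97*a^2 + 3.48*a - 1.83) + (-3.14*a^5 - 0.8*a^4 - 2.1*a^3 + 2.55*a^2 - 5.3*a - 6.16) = -3.14*a^5 - 0.88*a^4 - 4.2*a^3 - 0.42*a^2 - 1.82*a - 7.99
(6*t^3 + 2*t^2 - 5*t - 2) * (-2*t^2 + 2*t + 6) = -12*t^5 + 8*t^4 + 50*t^3 + 6*t^2 - 34*t - 12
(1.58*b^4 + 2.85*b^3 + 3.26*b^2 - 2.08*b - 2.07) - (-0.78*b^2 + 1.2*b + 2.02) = 1.58*b^4 + 2.85*b^3 + 4.04*b^2 - 3.28*b - 4.09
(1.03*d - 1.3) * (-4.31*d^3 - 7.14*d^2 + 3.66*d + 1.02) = -4.4393*d^4 - 1.7512*d^3 + 13.0518*d^2 - 3.7074*d - 1.326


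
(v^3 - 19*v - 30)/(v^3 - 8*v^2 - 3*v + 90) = (v + 2)/(v - 6)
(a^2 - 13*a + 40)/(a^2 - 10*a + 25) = (a - 8)/(a - 5)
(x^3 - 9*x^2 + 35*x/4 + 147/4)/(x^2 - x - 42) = (x^2 - 2*x - 21/4)/(x + 6)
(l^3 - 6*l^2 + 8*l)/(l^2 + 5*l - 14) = l*(l - 4)/(l + 7)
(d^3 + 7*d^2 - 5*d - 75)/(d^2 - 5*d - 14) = (-d^3 - 7*d^2 + 5*d + 75)/(-d^2 + 5*d + 14)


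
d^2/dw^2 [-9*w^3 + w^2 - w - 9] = 2 - 54*w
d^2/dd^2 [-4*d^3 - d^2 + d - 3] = -24*d - 2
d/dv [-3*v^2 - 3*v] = -6*v - 3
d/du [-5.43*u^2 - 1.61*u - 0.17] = -10.86*u - 1.61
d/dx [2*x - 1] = 2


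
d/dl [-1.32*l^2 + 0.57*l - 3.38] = 0.57 - 2.64*l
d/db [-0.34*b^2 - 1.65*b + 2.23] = -0.68*b - 1.65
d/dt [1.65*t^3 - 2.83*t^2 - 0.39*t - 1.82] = 4.95*t^2 - 5.66*t - 0.39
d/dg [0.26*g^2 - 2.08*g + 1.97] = 0.52*g - 2.08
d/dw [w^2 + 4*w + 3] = 2*w + 4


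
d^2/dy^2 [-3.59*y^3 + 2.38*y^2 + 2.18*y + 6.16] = 4.76 - 21.54*y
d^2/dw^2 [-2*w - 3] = 0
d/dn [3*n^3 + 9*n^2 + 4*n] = 9*n^2 + 18*n + 4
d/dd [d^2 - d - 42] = 2*d - 1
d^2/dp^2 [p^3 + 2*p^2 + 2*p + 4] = 6*p + 4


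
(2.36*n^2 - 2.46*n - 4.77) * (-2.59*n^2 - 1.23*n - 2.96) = -6.1124*n^4 + 3.4686*n^3 + 8.3945*n^2 + 13.1487*n + 14.1192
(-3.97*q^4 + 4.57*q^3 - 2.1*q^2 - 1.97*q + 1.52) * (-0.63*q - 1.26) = 2.5011*q^5 + 2.1231*q^4 - 4.4352*q^3 + 3.8871*q^2 + 1.5246*q - 1.9152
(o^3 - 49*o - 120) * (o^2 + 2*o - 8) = o^5 + 2*o^4 - 57*o^3 - 218*o^2 + 152*o + 960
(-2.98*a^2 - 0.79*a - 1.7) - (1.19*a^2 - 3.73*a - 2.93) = -4.17*a^2 + 2.94*a + 1.23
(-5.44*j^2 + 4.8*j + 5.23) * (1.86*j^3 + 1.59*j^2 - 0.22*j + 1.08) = -10.1184*j^5 + 0.2784*j^4 + 18.5566*j^3 + 1.3845*j^2 + 4.0334*j + 5.6484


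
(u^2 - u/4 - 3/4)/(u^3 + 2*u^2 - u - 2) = (u + 3/4)/(u^2 + 3*u + 2)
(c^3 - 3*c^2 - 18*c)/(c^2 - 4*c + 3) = c*(c^2 - 3*c - 18)/(c^2 - 4*c + 3)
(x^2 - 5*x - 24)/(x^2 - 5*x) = (x^2 - 5*x - 24)/(x*(x - 5))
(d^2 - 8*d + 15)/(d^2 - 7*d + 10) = (d - 3)/(d - 2)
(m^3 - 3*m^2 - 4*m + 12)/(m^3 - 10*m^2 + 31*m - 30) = (m + 2)/(m - 5)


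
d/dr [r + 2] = 1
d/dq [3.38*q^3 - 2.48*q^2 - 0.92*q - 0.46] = 10.14*q^2 - 4.96*q - 0.92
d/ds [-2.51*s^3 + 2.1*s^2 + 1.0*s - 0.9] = -7.53*s^2 + 4.2*s + 1.0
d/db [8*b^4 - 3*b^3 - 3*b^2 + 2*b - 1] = 32*b^3 - 9*b^2 - 6*b + 2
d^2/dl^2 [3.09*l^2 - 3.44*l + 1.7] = 6.18000000000000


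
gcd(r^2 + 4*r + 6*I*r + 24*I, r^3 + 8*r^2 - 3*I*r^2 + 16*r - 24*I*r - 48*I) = r + 4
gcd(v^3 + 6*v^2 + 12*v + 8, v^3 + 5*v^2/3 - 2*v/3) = v + 2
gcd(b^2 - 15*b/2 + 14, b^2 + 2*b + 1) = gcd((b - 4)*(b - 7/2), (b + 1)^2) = 1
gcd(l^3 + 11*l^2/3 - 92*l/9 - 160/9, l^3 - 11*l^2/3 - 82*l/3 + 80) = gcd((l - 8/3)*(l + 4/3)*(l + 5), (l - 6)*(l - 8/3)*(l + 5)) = l^2 + 7*l/3 - 40/3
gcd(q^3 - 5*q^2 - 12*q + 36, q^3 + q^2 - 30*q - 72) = q^2 - 3*q - 18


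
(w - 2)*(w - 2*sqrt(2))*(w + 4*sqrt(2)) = w^3 - 2*w^2 + 2*sqrt(2)*w^2 - 16*w - 4*sqrt(2)*w + 32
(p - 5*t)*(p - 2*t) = p^2 - 7*p*t + 10*t^2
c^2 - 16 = (c - 4)*(c + 4)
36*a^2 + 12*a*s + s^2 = (6*a + s)^2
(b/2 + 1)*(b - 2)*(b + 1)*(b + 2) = b^4/2 + 3*b^3/2 - b^2 - 6*b - 4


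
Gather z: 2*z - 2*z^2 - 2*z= -2*z^2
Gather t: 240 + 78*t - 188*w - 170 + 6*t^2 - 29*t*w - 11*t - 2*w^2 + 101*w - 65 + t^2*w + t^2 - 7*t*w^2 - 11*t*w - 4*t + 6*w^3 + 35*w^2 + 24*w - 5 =t^2*(w + 7) + t*(-7*w^2 - 40*w + 63) + 6*w^3 + 33*w^2 - 63*w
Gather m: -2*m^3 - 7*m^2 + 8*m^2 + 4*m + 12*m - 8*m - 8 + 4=-2*m^3 + m^2 + 8*m - 4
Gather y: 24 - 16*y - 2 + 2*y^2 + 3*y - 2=2*y^2 - 13*y + 20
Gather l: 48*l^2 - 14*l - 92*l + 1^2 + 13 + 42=48*l^2 - 106*l + 56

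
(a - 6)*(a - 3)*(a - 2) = a^3 - 11*a^2 + 36*a - 36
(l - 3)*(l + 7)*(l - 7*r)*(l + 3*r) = l^4 - 4*l^3*r + 4*l^3 - 21*l^2*r^2 - 16*l^2*r - 21*l^2 - 84*l*r^2 + 84*l*r + 441*r^2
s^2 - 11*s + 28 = (s - 7)*(s - 4)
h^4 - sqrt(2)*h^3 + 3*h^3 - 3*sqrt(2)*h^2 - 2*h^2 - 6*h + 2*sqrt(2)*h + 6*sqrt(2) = (h + 3)*(h - sqrt(2))^2*(h + sqrt(2))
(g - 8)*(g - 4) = g^2 - 12*g + 32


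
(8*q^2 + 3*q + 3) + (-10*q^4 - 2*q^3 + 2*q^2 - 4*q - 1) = -10*q^4 - 2*q^3 + 10*q^2 - q + 2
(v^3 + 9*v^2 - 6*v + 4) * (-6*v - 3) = -6*v^4 - 57*v^3 + 9*v^2 - 6*v - 12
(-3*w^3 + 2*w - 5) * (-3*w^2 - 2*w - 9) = 9*w^5 + 6*w^4 + 21*w^3 + 11*w^2 - 8*w + 45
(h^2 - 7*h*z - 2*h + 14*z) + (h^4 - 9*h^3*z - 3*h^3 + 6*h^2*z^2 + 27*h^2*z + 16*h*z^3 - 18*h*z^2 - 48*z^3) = h^4 - 9*h^3*z - 3*h^3 + 6*h^2*z^2 + 27*h^2*z + h^2 + 16*h*z^3 - 18*h*z^2 - 7*h*z - 2*h - 48*z^3 + 14*z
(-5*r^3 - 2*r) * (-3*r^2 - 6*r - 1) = 15*r^5 + 30*r^4 + 11*r^3 + 12*r^2 + 2*r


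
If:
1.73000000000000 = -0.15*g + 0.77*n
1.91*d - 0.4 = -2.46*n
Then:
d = 0.209424083769634 - 1.28795811518325*n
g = 5.13333333333333*n - 11.5333333333333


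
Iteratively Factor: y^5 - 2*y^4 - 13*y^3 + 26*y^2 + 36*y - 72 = (y + 2)*(y^4 - 4*y^3 - 5*y^2 + 36*y - 36) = (y + 2)*(y + 3)*(y^3 - 7*y^2 + 16*y - 12) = (y - 2)*(y + 2)*(y + 3)*(y^2 - 5*y + 6) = (y - 3)*(y - 2)*(y + 2)*(y + 3)*(y - 2)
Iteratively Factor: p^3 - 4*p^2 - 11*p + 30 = (p - 5)*(p^2 + p - 6) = (p - 5)*(p + 3)*(p - 2)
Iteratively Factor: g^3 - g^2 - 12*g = (g)*(g^2 - g - 12) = g*(g - 4)*(g + 3)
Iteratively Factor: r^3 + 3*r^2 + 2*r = (r)*(r^2 + 3*r + 2) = r*(r + 1)*(r + 2)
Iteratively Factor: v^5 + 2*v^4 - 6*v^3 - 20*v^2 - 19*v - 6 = (v - 3)*(v^4 + 5*v^3 + 9*v^2 + 7*v + 2) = (v - 3)*(v + 1)*(v^3 + 4*v^2 + 5*v + 2) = (v - 3)*(v + 1)^2*(v^2 + 3*v + 2) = (v - 3)*(v + 1)^2*(v + 2)*(v + 1)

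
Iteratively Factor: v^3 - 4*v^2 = (v)*(v^2 - 4*v) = v^2*(v - 4)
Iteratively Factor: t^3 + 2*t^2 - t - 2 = (t - 1)*(t^2 + 3*t + 2) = (t - 1)*(t + 1)*(t + 2)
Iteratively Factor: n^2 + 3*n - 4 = (n - 1)*(n + 4)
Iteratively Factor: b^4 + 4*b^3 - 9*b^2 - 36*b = (b + 3)*(b^3 + b^2 - 12*b) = (b + 3)*(b + 4)*(b^2 - 3*b) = (b - 3)*(b + 3)*(b + 4)*(b)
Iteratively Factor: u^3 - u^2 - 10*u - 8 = (u + 2)*(u^2 - 3*u - 4) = (u - 4)*(u + 2)*(u + 1)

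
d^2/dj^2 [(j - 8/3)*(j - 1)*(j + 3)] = 6*j - 4/3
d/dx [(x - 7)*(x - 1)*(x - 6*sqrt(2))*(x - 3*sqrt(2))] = 4*x^3 - 27*sqrt(2)*x^2 - 24*x^2 + 86*x + 144*sqrt(2)*x - 288 - 63*sqrt(2)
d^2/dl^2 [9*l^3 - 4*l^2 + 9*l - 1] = 54*l - 8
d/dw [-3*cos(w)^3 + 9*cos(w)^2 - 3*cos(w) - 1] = 3*(3*cos(w)^2 - 6*cos(w) + 1)*sin(w)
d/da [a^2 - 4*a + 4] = 2*a - 4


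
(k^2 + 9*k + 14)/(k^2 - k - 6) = (k + 7)/(k - 3)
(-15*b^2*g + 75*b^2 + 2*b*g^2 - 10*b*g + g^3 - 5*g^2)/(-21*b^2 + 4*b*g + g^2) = (5*b*g - 25*b + g^2 - 5*g)/(7*b + g)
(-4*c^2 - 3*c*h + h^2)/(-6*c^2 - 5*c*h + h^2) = (4*c - h)/(6*c - h)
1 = 1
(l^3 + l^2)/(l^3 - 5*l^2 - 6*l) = l/(l - 6)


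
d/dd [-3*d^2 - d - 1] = -6*d - 1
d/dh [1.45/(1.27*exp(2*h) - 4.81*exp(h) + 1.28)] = (6.9745 - 3.683*exp(h))*exp(h)/(1.27*exp(2*h) - 4.81*exp(h) + 1.28)^2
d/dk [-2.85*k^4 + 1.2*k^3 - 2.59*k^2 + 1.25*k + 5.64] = -11.4*k^3 + 3.6*k^2 - 5.18*k + 1.25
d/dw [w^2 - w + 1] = 2*w - 1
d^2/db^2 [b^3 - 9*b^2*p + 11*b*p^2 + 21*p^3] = 6*b - 18*p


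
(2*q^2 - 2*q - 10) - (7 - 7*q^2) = 9*q^2 - 2*q - 17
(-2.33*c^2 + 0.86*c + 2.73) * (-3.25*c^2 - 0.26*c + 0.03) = 7.5725*c^4 - 2.1892*c^3 - 9.166*c^2 - 0.684*c + 0.0819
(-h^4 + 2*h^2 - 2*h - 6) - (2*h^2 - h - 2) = -h^4 - h - 4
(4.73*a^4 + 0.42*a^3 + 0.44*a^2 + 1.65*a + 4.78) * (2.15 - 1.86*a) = -8.7978*a^5 + 9.3883*a^4 + 0.0845999999999999*a^3 - 2.123*a^2 - 5.3433*a + 10.277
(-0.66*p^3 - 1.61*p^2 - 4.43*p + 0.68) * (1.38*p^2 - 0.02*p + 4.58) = -0.9108*p^5 - 2.2086*p^4 - 9.104*p^3 - 6.3468*p^2 - 20.303*p + 3.1144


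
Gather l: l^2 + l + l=l^2 + 2*l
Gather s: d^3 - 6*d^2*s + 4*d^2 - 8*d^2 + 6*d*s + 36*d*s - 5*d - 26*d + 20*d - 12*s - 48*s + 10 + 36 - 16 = d^3 - 4*d^2 - 11*d + s*(-6*d^2 + 42*d - 60) + 30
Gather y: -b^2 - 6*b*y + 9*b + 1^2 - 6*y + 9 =-b^2 + 9*b + y*(-6*b - 6) + 10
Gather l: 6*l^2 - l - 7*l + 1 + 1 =6*l^2 - 8*l + 2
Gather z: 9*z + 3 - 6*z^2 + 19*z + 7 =-6*z^2 + 28*z + 10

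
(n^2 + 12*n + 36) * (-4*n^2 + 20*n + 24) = -4*n^4 - 28*n^3 + 120*n^2 + 1008*n + 864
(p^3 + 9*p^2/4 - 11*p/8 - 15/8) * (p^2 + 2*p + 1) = p^5 + 17*p^4/4 + 33*p^3/8 - 19*p^2/8 - 41*p/8 - 15/8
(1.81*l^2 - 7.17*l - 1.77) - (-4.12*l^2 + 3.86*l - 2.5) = 5.93*l^2 - 11.03*l + 0.73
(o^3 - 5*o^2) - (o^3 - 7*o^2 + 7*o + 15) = 2*o^2 - 7*o - 15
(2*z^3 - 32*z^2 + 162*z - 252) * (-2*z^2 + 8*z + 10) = -4*z^5 + 80*z^4 - 560*z^3 + 1480*z^2 - 396*z - 2520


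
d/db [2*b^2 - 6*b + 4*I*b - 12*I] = 4*b - 6 + 4*I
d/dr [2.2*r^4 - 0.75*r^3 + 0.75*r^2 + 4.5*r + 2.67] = 8.8*r^3 - 2.25*r^2 + 1.5*r + 4.5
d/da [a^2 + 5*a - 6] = 2*a + 5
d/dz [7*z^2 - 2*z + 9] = 14*z - 2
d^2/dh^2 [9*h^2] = 18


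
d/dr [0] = 0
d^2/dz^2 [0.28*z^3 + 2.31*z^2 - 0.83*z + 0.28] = 1.68*z + 4.62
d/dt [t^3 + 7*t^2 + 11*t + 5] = 3*t^2 + 14*t + 11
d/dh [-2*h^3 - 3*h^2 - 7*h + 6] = -6*h^2 - 6*h - 7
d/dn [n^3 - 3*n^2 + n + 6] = 3*n^2 - 6*n + 1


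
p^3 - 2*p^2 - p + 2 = (p - 2)*(p - 1)*(p + 1)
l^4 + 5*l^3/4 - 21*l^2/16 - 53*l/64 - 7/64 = (l - 1)*(l + 1/4)^2*(l + 7/4)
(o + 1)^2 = o^2 + 2*o + 1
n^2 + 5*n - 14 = (n - 2)*(n + 7)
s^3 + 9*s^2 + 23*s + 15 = (s + 1)*(s + 3)*(s + 5)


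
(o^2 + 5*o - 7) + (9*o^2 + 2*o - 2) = 10*o^2 + 7*o - 9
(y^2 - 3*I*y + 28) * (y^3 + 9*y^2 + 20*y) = y^5 + 9*y^4 - 3*I*y^4 + 48*y^3 - 27*I*y^3 + 252*y^2 - 60*I*y^2 + 560*y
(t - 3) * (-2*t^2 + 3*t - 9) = -2*t^3 + 9*t^2 - 18*t + 27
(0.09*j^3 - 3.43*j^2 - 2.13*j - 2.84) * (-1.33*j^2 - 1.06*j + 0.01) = -0.1197*j^5 + 4.4665*j^4 + 6.4696*j^3 + 6.0007*j^2 + 2.9891*j - 0.0284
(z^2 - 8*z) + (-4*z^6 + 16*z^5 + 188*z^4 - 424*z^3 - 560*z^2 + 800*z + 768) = -4*z^6 + 16*z^5 + 188*z^4 - 424*z^3 - 559*z^2 + 792*z + 768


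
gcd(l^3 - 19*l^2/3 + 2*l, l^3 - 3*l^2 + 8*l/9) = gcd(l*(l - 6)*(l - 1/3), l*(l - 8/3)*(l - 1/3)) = l^2 - l/3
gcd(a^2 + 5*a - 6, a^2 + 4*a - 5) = a - 1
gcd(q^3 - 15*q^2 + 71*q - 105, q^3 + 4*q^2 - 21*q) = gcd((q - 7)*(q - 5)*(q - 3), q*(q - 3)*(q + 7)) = q - 3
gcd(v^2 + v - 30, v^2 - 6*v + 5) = v - 5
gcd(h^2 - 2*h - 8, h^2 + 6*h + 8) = h + 2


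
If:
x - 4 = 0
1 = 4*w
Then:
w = 1/4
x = 4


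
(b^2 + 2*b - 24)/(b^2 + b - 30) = (b - 4)/(b - 5)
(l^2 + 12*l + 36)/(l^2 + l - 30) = (l + 6)/(l - 5)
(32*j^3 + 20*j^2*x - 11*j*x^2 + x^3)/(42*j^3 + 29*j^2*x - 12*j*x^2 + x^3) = (32*j^2 - 12*j*x + x^2)/(42*j^2 - 13*j*x + x^2)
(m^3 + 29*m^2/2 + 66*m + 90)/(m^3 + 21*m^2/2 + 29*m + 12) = (2*m^2 + 17*m + 30)/(2*m^2 + 9*m + 4)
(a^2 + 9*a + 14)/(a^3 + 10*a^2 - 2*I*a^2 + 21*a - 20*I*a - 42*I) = (a + 2)/(a^2 + a*(3 - 2*I) - 6*I)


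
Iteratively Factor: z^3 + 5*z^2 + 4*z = (z)*(z^2 + 5*z + 4) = z*(z + 1)*(z + 4)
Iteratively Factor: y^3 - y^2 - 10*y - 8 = (y + 1)*(y^2 - 2*y - 8) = (y + 1)*(y + 2)*(y - 4)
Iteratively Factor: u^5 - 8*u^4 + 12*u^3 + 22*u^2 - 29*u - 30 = (u - 3)*(u^4 - 5*u^3 - 3*u^2 + 13*u + 10) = (u - 5)*(u - 3)*(u^3 - 3*u - 2) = (u - 5)*(u - 3)*(u + 1)*(u^2 - u - 2) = (u - 5)*(u - 3)*(u + 1)^2*(u - 2)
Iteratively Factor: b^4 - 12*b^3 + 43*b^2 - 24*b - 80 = (b - 5)*(b^3 - 7*b^2 + 8*b + 16) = (b - 5)*(b + 1)*(b^2 - 8*b + 16) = (b - 5)*(b - 4)*(b + 1)*(b - 4)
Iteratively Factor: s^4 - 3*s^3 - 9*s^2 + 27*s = (s - 3)*(s^3 - 9*s) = s*(s - 3)*(s^2 - 9) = s*(s - 3)*(s + 3)*(s - 3)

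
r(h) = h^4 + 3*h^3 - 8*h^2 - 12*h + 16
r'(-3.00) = 9.00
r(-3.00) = -20.00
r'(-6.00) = -456.00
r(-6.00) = 448.00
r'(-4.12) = -73.05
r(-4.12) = 7.97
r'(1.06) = -14.08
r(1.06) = -0.87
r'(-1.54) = 19.38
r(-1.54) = 10.17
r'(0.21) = -14.93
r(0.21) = 13.16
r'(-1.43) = 17.59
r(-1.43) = 12.21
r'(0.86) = -16.56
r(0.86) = 2.22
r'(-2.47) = 22.15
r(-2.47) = -11.15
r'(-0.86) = 5.87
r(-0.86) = 19.04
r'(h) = 4*h^3 + 9*h^2 - 16*h - 12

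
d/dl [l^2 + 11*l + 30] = 2*l + 11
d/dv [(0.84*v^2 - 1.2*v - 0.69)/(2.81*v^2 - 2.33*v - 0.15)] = (1.4148*v^2 + 3.6258*v - 1.4277)/(7.8961*v^4 - 13.0946*v^3 + 4.5859*v^2 + 0.699*v + 0.0225)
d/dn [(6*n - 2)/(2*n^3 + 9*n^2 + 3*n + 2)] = 6*(-4*n^3 - 7*n^2 + 6*n + 3)/(4*n^6 + 36*n^5 + 93*n^4 + 62*n^3 + 45*n^2 + 12*n + 4)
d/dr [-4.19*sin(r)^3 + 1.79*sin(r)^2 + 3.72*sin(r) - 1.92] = (-12.57*sin(r)^2 + 3.58*sin(r) + 3.72)*cos(r)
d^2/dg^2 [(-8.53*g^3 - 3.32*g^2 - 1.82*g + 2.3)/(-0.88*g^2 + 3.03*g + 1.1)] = (193.663946*g^3 + 179.17878*g^2 + 109.29468*g - 50.78266)/(0.681472*g^6 - 7.039296*g^5 + 21.682056*g^4 - 10.219887*g^3 - 27.10257*g^2 - 10.9989*g - 1.331)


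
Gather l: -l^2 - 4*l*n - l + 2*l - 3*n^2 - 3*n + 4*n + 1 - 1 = -l^2 + l*(1 - 4*n) - 3*n^2 + n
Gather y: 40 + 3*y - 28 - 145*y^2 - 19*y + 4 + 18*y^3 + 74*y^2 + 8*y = 18*y^3 - 71*y^2 - 8*y + 16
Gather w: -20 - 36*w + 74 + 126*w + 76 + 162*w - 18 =252*w + 112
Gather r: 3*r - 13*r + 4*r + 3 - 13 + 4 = -6*r - 6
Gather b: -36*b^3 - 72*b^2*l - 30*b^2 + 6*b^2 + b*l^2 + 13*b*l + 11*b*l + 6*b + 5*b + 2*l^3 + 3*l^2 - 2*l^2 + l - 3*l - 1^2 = -36*b^3 + b^2*(-72*l - 24) + b*(l^2 + 24*l + 11) + 2*l^3 + l^2 - 2*l - 1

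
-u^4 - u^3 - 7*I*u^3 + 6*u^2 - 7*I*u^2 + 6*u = u*(u + 6*I)*(-I*u + 1)*(-I*u - I)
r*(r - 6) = r^2 - 6*r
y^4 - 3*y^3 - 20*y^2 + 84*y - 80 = (y - 4)*(y - 2)^2*(y + 5)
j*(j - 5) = j^2 - 5*j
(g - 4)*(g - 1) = g^2 - 5*g + 4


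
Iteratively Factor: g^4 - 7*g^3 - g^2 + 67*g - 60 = (g + 3)*(g^3 - 10*g^2 + 29*g - 20) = (g - 5)*(g + 3)*(g^2 - 5*g + 4) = (g - 5)*(g - 4)*(g + 3)*(g - 1)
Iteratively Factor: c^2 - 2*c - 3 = (c - 3)*(c + 1)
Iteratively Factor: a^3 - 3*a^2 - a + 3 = (a + 1)*(a^2 - 4*a + 3) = (a - 3)*(a + 1)*(a - 1)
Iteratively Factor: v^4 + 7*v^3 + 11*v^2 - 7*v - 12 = (v + 4)*(v^3 + 3*v^2 - v - 3) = (v - 1)*(v + 4)*(v^2 + 4*v + 3) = (v - 1)*(v + 3)*(v + 4)*(v + 1)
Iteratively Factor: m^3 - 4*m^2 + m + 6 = (m - 2)*(m^2 - 2*m - 3) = (m - 3)*(m - 2)*(m + 1)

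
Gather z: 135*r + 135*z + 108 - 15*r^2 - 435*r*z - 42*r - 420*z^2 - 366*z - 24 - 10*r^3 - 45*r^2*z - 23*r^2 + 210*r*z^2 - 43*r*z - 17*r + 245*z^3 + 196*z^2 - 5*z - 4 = -10*r^3 - 38*r^2 + 76*r + 245*z^3 + z^2*(210*r - 224) + z*(-45*r^2 - 478*r - 236) + 80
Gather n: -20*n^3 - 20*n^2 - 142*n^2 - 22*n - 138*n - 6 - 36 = -20*n^3 - 162*n^2 - 160*n - 42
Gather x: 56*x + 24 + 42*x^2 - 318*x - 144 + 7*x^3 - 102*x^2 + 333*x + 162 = 7*x^3 - 60*x^2 + 71*x + 42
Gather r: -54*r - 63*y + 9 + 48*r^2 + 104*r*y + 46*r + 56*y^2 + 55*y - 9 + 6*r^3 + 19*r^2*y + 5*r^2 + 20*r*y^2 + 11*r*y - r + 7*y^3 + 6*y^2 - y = 6*r^3 + r^2*(19*y + 53) + r*(20*y^2 + 115*y - 9) + 7*y^3 + 62*y^2 - 9*y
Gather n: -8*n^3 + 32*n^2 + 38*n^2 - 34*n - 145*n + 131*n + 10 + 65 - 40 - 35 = -8*n^3 + 70*n^2 - 48*n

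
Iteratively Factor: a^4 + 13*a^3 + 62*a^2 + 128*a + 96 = (a + 3)*(a^3 + 10*a^2 + 32*a + 32) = (a + 3)*(a + 4)*(a^2 + 6*a + 8) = (a + 2)*(a + 3)*(a + 4)*(a + 4)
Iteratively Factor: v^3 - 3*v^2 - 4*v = (v)*(v^2 - 3*v - 4) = v*(v + 1)*(v - 4)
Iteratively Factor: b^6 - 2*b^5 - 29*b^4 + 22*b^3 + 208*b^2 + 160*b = (b - 4)*(b^5 + 2*b^4 - 21*b^3 - 62*b^2 - 40*b) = (b - 4)*(b + 2)*(b^4 - 21*b^2 - 20*b) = (b - 4)*(b + 2)*(b + 4)*(b^3 - 4*b^2 - 5*b) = (b - 4)*(b + 1)*(b + 2)*(b + 4)*(b^2 - 5*b) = b*(b - 4)*(b + 1)*(b + 2)*(b + 4)*(b - 5)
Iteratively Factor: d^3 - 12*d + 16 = (d - 2)*(d^2 + 2*d - 8) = (d - 2)*(d + 4)*(d - 2)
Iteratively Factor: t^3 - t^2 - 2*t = (t)*(t^2 - t - 2) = t*(t - 2)*(t + 1)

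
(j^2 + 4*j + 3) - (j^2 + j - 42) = 3*j + 45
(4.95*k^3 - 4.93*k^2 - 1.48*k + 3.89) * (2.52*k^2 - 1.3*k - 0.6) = 12.474*k^5 - 18.8586*k^4 - 0.2906*k^3 + 14.6848*k^2 - 4.169*k - 2.334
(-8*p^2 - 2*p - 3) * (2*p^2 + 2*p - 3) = -16*p^4 - 20*p^3 + 14*p^2 + 9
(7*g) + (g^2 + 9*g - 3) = g^2 + 16*g - 3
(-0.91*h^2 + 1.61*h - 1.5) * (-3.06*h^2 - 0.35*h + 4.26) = 2.7846*h^4 - 4.6081*h^3 + 0.1499*h^2 + 7.3836*h - 6.39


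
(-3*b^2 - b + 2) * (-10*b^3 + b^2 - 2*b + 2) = 30*b^5 + 7*b^4 - 15*b^3 - 2*b^2 - 6*b + 4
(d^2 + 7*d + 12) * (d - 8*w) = d^3 - 8*d^2*w + 7*d^2 - 56*d*w + 12*d - 96*w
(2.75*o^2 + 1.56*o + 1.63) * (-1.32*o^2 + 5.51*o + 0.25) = -3.63*o^4 + 13.0933*o^3 + 7.1315*o^2 + 9.3713*o + 0.4075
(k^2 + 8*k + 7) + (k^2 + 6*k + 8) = 2*k^2 + 14*k + 15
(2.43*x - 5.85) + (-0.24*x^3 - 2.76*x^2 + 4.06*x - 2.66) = -0.24*x^3 - 2.76*x^2 + 6.49*x - 8.51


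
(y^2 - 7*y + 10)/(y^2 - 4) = (y - 5)/(y + 2)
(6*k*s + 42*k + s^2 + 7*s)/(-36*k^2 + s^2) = (s + 7)/(-6*k + s)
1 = 1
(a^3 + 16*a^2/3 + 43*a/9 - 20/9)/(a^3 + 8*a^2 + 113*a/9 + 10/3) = (3*a^2 + 11*a - 4)/(3*a^2 + 19*a + 6)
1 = 1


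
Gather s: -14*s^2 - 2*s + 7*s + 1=-14*s^2 + 5*s + 1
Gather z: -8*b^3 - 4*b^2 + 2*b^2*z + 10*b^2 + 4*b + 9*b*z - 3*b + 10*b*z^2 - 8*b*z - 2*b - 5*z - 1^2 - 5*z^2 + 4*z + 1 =-8*b^3 + 6*b^2 - b + z^2*(10*b - 5) + z*(2*b^2 + b - 1)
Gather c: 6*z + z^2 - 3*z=z^2 + 3*z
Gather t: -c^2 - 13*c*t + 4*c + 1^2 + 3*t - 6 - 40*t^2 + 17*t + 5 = -c^2 + 4*c - 40*t^2 + t*(20 - 13*c)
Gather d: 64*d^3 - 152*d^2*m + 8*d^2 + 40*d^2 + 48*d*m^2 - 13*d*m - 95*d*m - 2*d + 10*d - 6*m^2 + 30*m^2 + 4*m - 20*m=64*d^3 + d^2*(48 - 152*m) + d*(48*m^2 - 108*m + 8) + 24*m^2 - 16*m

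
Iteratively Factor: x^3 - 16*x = (x + 4)*(x^2 - 4*x) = (x - 4)*(x + 4)*(x)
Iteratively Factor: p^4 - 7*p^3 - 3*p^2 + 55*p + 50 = (p + 2)*(p^3 - 9*p^2 + 15*p + 25) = (p + 1)*(p + 2)*(p^2 - 10*p + 25) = (p - 5)*(p + 1)*(p + 2)*(p - 5)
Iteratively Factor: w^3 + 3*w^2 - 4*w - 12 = (w + 2)*(w^2 + w - 6) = (w - 2)*(w + 2)*(w + 3)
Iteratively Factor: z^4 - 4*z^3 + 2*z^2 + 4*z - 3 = (z - 1)*(z^3 - 3*z^2 - z + 3) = (z - 1)*(z + 1)*(z^2 - 4*z + 3) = (z - 3)*(z - 1)*(z + 1)*(z - 1)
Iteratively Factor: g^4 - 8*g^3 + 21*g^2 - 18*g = (g - 3)*(g^3 - 5*g^2 + 6*g) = (g - 3)*(g - 2)*(g^2 - 3*g) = g*(g - 3)*(g - 2)*(g - 3)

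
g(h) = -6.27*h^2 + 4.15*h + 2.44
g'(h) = 4.15 - 12.54*h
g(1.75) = -9.50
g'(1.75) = -17.80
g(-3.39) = -83.68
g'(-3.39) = 46.66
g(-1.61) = -20.49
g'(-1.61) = 24.34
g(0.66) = 2.45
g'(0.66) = -4.13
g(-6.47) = -286.88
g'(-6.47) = 85.28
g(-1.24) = -12.35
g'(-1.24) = 19.70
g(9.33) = -504.64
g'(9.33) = -112.85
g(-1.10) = -9.71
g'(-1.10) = 17.94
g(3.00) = -41.54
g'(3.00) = -33.47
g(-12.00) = -950.24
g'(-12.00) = 154.63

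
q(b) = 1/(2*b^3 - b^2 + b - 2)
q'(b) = (-6*b^2 + 2*b - 1)/(2*b^3 - b^2 + b - 2)^2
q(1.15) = 1.15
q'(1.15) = -8.78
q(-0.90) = -0.19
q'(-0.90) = -0.29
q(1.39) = 0.35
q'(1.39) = -1.23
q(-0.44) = -0.36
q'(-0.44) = -0.39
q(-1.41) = -0.09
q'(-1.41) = -0.13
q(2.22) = 0.06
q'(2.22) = -0.09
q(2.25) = 0.06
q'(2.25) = -0.08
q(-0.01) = -0.50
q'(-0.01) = -0.25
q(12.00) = 0.00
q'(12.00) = 0.00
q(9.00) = 0.00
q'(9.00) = 0.00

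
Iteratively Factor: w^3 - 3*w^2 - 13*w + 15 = (w - 5)*(w^2 + 2*w - 3) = (w - 5)*(w + 3)*(w - 1)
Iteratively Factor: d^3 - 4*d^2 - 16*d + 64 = (d - 4)*(d^2 - 16) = (d - 4)^2*(d + 4)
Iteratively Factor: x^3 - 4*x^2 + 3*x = (x)*(x^2 - 4*x + 3) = x*(x - 1)*(x - 3)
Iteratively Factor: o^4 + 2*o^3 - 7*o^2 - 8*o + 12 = (o - 2)*(o^3 + 4*o^2 + o - 6) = (o - 2)*(o - 1)*(o^2 + 5*o + 6) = (o - 2)*(o - 1)*(o + 3)*(o + 2)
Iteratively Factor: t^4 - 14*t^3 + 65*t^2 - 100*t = (t - 4)*(t^3 - 10*t^2 + 25*t) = (t - 5)*(t - 4)*(t^2 - 5*t) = (t - 5)^2*(t - 4)*(t)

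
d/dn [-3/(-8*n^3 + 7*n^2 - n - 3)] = 3*(-24*n^2 + 14*n - 1)/(8*n^3 - 7*n^2 + n + 3)^2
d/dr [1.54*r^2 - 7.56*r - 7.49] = 3.08*r - 7.56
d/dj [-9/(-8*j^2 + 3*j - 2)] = 9*(3 - 16*j)/(8*j^2 - 3*j + 2)^2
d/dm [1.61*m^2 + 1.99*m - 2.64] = 3.22*m + 1.99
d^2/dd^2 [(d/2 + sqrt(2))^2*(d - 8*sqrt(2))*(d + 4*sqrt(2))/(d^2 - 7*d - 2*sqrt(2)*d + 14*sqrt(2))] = (d^6 - 21*d^5 - 6*sqrt(2)*d^5 + 171*d^4 + 126*sqrt(2)*d^4 - 1248*sqrt(2)*d^3 - 1064*d^3 + 816*d^2 + 3696*sqrt(2)*d^2 + 3072*sqrt(2)*d + 34944*d - 120128 - 23296*sqrt(2))/(2*(d^6 - 21*d^5 - 6*sqrt(2)*d^5 + 171*d^4 + 126*sqrt(2)*d^4 - 898*sqrt(2)*d^3 - 847*d^3 + 2394*sqrt(2)*d^2 + 3528*d^2 - 8232*d - 2352*sqrt(2)*d + 5488*sqrt(2)))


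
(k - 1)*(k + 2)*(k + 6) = k^3 + 7*k^2 + 4*k - 12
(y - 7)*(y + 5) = y^2 - 2*y - 35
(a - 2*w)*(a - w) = a^2 - 3*a*w + 2*w^2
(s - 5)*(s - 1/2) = s^2 - 11*s/2 + 5/2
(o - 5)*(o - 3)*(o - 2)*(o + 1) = o^4 - 9*o^3 + 21*o^2 + o - 30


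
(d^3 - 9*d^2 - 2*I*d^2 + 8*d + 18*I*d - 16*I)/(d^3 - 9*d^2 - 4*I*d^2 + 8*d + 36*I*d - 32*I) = (d - 2*I)/(d - 4*I)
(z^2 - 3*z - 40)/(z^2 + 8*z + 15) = (z - 8)/(z + 3)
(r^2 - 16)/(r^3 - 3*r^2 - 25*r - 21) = (16 - r^2)/(-r^3 + 3*r^2 + 25*r + 21)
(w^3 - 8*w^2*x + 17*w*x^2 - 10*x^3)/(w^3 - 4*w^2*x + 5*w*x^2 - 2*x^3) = (-w + 5*x)/(-w + x)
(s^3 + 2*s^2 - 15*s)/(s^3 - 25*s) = (s - 3)/(s - 5)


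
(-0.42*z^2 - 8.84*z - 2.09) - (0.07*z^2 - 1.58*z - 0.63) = -0.49*z^2 - 7.26*z - 1.46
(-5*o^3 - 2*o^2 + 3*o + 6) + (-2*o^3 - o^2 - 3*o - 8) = -7*o^3 - 3*o^2 - 2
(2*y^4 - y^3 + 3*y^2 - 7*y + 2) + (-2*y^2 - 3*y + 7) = 2*y^4 - y^3 + y^2 - 10*y + 9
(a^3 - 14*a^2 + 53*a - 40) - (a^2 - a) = a^3 - 15*a^2 + 54*a - 40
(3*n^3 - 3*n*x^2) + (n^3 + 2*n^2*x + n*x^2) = 4*n^3 + 2*n^2*x - 2*n*x^2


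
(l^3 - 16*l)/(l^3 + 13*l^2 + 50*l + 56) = l*(l - 4)/(l^2 + 9*l + 14)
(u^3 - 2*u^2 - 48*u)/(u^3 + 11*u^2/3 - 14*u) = 3*(u - 8)/(3*u - 7)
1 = 1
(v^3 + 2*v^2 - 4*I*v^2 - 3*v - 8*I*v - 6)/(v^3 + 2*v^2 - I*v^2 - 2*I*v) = (v - 3*I)/v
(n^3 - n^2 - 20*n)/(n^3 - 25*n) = (n + 4)/(n + 5)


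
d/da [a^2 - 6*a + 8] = 2*a - 6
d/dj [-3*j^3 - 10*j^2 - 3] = j*(-9*j - 20)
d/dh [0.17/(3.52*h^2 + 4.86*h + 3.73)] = (-1.1968*h - 0.8262)/(3.52*h^2 + 4.86*h + 3.73)^2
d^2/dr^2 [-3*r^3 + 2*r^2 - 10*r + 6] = 4 - 18*r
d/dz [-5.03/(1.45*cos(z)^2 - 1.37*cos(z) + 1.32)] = (6.8911 - 14.587*cos(z))*sin(z)/(1.45*cos(z)^2 - 1.37*cos(z) + 1.32)^2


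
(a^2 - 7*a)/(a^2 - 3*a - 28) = a/(a + 4)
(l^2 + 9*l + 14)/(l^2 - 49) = (l + 2)/(l - 7)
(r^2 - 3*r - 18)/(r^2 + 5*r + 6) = (r - 6)/(r + 2)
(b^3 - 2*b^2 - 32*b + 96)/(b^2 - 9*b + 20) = (b^2 + 2*b - 24)/(b - 5)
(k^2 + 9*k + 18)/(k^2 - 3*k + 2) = (k^2 + 9*k + 18)/(k^2 - 3*k + 2)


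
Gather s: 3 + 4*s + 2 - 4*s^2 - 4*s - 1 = 4 - 4*s^2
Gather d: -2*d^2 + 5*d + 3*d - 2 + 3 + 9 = -2*d^2 + 8*d + 10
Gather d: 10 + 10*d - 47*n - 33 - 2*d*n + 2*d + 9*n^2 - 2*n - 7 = d*(12 - 2*n) + 9*n^2 - 49*n - 30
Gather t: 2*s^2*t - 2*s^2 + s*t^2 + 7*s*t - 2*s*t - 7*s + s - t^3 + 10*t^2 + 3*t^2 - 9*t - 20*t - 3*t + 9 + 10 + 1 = -2*s^2 - 6*s - t^3 + t^2*(s + 13) + t*(2*s^2 + 5*s - 32) + 20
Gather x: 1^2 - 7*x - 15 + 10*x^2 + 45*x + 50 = 10*x^2 + 38*x + 36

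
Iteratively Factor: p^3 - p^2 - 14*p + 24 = (p + 4)*(p^2 - 5*p + 6) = (p - 3)*(p + 4)*(p - 2)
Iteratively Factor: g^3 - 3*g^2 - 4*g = (g - 4)*(g^2 + g) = g*(g - 4)*(g + 1)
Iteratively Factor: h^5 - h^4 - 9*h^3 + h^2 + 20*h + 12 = (h - 3)*(h^4 + 2*h^3 - 3*h^2 - 8*h - 4) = (h - 3)*(h + 1)*(h^3 + h^2 - 4*h - 4) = (h - 3)*(h - 2)*(h + 1)*(h^2 + 3*h + 2) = (h - 3)*(h - 2)*(h + 1)^2*(h + 2)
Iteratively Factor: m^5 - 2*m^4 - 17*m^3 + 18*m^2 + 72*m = (m + 3)*(m^4 - 5*m^3 - 2*m^2 + 24*m) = (m + 2)*(m + 3)*(m^3 - 7*m^2 + 12*m) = m*(m + 2)*(m + 3)*(m^2 - 7*m + 12) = m*(m - 4)*(m + 2)*(m + 3)*(m - 3)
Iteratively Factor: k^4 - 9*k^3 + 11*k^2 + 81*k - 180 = (k - 5)*(k^3 - 4*k^2 - 9*k + 36) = (k - 5)*(k - 3)*(k^2 - k - 12) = (k - 5)*(k - 4)*(k - 3)*(k + 3)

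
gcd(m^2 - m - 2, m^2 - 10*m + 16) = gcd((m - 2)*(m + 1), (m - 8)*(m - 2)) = m - 2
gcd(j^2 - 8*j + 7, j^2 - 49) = j - 7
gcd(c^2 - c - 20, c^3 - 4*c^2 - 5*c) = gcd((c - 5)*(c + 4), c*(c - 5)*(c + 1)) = c - 5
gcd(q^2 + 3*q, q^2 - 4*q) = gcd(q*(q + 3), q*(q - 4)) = q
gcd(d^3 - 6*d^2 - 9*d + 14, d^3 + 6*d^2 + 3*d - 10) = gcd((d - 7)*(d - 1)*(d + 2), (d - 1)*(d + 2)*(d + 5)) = d^2 + d - 2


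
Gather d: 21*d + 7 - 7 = 21*d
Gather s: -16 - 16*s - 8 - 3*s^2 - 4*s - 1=-3*s^2 - 20*s - 25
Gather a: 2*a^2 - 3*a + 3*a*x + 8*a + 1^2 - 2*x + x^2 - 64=2*a^2 + a*(3*x + 5) + x^2 - 2*x - 63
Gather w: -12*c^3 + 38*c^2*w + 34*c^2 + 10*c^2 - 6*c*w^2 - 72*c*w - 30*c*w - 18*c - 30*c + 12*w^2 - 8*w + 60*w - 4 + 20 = -12*c^3 + 44*c^2 - 48*c + w^2*(12 - 6*c) + w*(38*c^2 - 102*c + 52) + 16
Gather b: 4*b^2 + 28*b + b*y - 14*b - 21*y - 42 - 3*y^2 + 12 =4*b^2 + b*(y + 14) - 3*y^2 - 21*y - 30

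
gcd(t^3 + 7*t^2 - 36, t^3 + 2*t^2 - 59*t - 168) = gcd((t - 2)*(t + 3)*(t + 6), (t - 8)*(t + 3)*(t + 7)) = t + 3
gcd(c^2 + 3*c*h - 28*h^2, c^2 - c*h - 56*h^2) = c + 7*h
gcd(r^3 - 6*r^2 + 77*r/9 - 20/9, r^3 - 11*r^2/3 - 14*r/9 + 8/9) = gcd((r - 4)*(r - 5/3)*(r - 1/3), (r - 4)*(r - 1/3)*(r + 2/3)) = r^2 - 13*r/3 + 4/3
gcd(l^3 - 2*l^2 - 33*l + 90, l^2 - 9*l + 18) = l - 3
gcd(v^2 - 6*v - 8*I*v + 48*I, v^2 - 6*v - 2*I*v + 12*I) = v - 6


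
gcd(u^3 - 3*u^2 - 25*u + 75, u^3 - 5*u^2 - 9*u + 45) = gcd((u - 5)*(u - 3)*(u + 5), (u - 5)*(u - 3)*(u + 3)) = u^2 - 8*u + 15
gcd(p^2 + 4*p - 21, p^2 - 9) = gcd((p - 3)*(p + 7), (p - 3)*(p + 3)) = p - 3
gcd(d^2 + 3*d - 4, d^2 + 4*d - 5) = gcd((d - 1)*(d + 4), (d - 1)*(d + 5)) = d - 1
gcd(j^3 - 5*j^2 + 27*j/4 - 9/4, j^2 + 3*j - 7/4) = j - 1/2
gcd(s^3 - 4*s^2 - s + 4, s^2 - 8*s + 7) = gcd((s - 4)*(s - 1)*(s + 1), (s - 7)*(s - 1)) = s - 1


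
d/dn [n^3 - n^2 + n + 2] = 3*n^2 - 2*n + 1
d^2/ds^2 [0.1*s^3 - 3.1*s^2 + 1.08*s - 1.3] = 0.6*s - 6.2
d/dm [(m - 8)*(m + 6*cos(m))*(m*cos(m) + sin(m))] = (8 - m)*(m + 6*cos(m))*(m*sin(m) - 2*cos(m)) + (8 - m)*(m*cos(m) + sin(m))*(6*sin(m) - 1) + (m + 6*cos(m))*(m*cos(m) + sin(m))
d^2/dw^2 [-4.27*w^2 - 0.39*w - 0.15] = -8.54000000000000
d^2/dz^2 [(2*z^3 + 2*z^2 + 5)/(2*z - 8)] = (2*z^3 - 24*z^2 + 96*z + 37)/(z^3 - 12*z^2 + 48*z - 64)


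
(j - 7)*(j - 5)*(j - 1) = j^3 - 13*j^2 + 47*j - 35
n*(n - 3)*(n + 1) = n^3 - 2*n^2 - 3*n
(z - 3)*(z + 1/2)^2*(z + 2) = z^4 - 27*z^2/4 - 25*z/4 - 3/2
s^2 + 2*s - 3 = (s - 1)*(s + 3)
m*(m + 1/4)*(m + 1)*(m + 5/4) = m^4 + 5*m^3/2 + 29*m^2/16 + 5*m/16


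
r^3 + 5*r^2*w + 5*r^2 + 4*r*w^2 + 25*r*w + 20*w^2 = (r + 5)*(r + w)*(r + 4*w)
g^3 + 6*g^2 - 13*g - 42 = (g - 3)*(g + 2)*(g + 7)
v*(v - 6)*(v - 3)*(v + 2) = v^4 - 7*v^3 + 36*v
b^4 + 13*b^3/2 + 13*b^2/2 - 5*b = b*(b - 1/2)*(b + 2)*(b + 5)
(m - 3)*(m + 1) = m^2 - 2*m - 3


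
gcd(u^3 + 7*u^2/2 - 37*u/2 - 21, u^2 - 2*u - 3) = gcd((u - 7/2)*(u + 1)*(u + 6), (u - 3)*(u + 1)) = u + 1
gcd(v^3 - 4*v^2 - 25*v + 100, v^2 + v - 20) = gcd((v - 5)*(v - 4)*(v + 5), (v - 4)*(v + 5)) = v^2 + v - 20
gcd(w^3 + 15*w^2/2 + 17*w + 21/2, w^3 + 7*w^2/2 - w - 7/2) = w^2 + 9*w/2 + 7/2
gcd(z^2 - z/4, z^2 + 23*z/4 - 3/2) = z - 1/4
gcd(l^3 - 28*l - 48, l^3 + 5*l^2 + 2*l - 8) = l^2 + 6*l + 8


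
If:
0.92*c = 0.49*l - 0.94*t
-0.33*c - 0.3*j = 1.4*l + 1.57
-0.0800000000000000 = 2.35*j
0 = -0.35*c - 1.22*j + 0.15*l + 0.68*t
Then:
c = -0.46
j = -0.03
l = -1.01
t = -0.08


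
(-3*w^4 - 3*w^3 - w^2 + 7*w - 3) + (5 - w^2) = -3*w^4 - 3*w^3 - 2*w^2 + 7*w + 2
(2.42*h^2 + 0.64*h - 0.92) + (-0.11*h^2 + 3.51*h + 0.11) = 2.31*h^2 + 4.15*h - 0.81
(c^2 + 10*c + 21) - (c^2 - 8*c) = 18*c + 21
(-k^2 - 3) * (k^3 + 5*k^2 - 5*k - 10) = -k^5 - 5*k^4 + 2*k^3 - 5*k^2 + 15*k + 30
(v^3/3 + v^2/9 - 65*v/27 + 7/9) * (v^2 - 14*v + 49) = v^5/3 - 41*v^4/9 + 334*v^3/27 + 1078*v^2/27 - 3479*v/27 + 343/9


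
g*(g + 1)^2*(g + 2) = g^4 + 4*g^3 + 5*g^2 + 2*g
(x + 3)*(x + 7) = x^2 + 10*x + 21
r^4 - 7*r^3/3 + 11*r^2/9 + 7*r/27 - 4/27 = (r - 4/3)*(r - 1)*(r - 1/3)*(r + 1/3)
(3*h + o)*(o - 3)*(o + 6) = 3*h*o^2 + 9*h*o - 54*h + o^3 + 3*o^2 - 18*o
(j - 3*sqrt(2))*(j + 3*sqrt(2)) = j^2 - 18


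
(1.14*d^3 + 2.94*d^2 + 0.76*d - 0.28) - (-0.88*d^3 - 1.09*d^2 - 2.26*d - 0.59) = 2.02*d^3 + 4.03*d^2 + 3.02*d + 0.31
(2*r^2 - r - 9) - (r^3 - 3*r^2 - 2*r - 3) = -r^3 + 5*r^2 + r - 6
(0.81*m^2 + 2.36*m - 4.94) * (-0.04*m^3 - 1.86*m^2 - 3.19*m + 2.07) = -0.0324*m^5 - 1.601*m^4 - 6.7759*m^3 + 3.3367*m^2 + 20.6438*m - 10.2258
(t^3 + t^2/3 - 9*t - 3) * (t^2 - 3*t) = t^5 - 8*t^4/3 - 10*t^3 + 24*t^2 + 9*t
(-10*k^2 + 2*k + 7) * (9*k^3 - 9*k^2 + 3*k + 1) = -90*k^5 + 108*k^4 + 15*k^3 - 67*k^2 + 23*k + 7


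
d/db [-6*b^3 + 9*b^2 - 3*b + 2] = -18*b^2 + 18*b - 3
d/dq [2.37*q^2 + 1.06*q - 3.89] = 4.74*q + 1.06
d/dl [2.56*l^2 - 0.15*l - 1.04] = 5.12*l - 0.15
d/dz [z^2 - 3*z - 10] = 2*z - 3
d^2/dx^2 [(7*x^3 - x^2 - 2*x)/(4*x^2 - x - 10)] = 2*(251*x^3 + 90*x^2 + 1860*x - 80)/(64*x^6 - 48*x^5 - 468*x^4 + 239*x^3 + 1170*x^2 - 300*x - 1000)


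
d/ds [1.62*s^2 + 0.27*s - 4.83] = 3.24*s + 0.27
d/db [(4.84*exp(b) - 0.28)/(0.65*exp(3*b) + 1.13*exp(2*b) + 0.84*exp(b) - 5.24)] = (-6.292*exp(3*b) - 4.9232*exp(2*b) + 0.6328*exp(b) - 25.1264)*exp(b)/(0.4225*exp(6*b) + 1.469*exp(5*b) + 2.3689*exp(4*b) - 4.9136*exp(3*b) - 11.1368*exp(2*b) - 8.8032*exp(b) + 27.4576)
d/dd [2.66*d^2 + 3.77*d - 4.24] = 5.32*d + 3.77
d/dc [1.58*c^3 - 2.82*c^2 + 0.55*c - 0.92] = 4.74*c^2 - 5.64*c + 0.55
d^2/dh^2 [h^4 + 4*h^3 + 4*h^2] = 12*h^2 + 24*h + 8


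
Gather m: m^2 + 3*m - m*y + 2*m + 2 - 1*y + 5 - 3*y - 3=m^2 + m*(5 - y) - 4*y + 4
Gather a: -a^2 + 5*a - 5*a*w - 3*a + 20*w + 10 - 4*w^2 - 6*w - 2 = -a^2 + a*(2 - 5*w) - 4*w^2 + 14*w + 8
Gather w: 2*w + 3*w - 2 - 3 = 5*w - 5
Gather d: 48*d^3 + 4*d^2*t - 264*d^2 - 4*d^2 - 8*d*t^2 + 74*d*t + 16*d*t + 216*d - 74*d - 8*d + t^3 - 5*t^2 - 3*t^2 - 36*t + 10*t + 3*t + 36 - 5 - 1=48*d^3 + d^2*(4*t - 268) + d*(-8*t^2 + 90*t + 134) + t^3 - 8*t^2 - 23*t + 30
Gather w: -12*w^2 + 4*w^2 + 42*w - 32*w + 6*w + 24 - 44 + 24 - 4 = -8*w^2 + 16*w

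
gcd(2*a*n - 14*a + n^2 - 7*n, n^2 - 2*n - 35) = n - 7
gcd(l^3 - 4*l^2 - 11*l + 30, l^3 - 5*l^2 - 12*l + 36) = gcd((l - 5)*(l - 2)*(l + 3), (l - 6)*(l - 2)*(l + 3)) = l^2 + l - 6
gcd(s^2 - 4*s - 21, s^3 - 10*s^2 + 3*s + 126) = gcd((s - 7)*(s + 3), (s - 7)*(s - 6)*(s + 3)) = s^2 - 4*s - 21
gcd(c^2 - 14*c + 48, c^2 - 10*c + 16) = c - 8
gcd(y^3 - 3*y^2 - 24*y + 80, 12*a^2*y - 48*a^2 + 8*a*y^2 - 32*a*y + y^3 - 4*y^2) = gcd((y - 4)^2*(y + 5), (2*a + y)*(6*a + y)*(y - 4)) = y - 4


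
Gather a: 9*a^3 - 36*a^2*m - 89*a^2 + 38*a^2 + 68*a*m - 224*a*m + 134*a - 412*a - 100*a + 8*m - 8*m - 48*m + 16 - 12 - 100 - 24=9*a^3 + a^2*(-36*m - 51) + a*(-156*m - 378) - 48*m - 120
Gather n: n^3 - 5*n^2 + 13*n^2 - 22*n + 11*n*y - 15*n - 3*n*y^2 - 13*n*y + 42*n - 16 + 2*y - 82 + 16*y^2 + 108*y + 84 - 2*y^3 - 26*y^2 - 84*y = n^3 + 8*n^2 + n*(-3*y^2 - 2*y + 5) - 2*y^3 - 10*y^2 + 26*y - 14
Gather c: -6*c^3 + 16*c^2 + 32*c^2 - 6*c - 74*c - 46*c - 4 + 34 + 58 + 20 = -6*c^3 + 48*c^2 - 126*c + 108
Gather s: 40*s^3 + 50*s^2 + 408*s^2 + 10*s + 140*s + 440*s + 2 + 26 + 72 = 40*s^3 + 458*s^2 + 590*s + 100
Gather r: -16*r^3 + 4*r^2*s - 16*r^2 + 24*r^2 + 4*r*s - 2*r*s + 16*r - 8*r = -16*r^3 + r^2*(4*s + 8) + r*(2*s + 8)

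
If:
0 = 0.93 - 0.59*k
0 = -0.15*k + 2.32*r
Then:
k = 1.58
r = 0.10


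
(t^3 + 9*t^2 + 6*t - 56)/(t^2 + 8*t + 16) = (t^2 + 5*t - 14)/(t + 4)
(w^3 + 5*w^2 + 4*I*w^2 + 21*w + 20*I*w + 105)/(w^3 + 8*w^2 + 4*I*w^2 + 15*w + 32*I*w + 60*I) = (w^2 + 4*I*w + 21)/(w^2 + w*(3 + 4*I) + 12*I)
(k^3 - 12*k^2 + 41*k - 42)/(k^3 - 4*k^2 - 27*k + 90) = (k^2 - 9*k + 14)/(k^2 - k - 30)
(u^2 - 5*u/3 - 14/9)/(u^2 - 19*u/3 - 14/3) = (u - 7/3)/(u - 7)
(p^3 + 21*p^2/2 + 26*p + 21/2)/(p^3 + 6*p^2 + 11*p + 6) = (2*p^2 + 15*p + 7)/(2*(p^2 + 3*p + 2))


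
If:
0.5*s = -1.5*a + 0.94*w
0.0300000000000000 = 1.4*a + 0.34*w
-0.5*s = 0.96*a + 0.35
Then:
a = 0.10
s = -0.89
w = -0.32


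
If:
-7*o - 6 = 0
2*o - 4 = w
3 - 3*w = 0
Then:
No Solution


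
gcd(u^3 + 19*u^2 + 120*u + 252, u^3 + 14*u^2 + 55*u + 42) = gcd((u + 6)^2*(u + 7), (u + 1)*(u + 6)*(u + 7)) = u^2 + 13*u + 42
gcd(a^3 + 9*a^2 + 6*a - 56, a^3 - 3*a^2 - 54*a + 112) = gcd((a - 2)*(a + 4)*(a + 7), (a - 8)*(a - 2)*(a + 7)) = a^2 + 5*a - 14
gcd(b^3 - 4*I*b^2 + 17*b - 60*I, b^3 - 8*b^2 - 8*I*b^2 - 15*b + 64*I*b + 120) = b^2 - 8*I*b - 15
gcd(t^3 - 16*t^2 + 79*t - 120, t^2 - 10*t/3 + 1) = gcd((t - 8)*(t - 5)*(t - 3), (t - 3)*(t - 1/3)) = t - 3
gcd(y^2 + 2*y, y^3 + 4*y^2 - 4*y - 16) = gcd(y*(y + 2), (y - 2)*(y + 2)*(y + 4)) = y + 2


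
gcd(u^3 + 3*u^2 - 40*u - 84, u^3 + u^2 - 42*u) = u^2 + u - 42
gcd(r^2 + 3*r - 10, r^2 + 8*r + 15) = r + 5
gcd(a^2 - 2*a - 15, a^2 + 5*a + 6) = a + 3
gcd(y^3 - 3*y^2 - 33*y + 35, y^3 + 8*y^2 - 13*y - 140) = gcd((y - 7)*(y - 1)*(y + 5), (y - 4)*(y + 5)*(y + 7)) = y + 5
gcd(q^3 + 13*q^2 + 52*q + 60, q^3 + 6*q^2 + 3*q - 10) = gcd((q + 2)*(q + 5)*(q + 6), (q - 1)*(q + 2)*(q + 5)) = q^2 + 7*q + 10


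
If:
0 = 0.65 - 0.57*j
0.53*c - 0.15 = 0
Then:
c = 0.28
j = 1.14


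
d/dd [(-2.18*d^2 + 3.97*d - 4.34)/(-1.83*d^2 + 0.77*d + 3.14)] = (5.5865*d^2 - 29.5748*d + 15.8076)/(3.3489*d^4 - 2.8182*d^3 - 10.8995*d^2 + 4.8356*d + 9.8596)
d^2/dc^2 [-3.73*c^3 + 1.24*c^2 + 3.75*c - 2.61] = 2.48 - 22.38*c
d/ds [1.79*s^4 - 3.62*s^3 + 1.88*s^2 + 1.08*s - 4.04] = 7.16*s^3 - 10.86*s^2 + 3.76*s + 1.08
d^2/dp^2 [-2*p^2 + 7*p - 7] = -4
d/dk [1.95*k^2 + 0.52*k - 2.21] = 3.9*k + 0.52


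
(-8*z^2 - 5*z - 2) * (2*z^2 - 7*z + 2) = -16*z^4 + 46*z^3 + 15*z^2 + 4*z - 4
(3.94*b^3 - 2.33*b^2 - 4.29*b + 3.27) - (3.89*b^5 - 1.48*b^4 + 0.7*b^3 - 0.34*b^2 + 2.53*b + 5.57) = -3.89*b^5 + 1.48*b^4 + 3.24*b^3 - 1.99*b^2 - 6.82*b - 2.3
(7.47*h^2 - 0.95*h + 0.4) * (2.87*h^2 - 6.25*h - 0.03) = 21.4389*h^4 - 49.414*h^3 + 6.8614*h^2 - 2.4715*h - 0.012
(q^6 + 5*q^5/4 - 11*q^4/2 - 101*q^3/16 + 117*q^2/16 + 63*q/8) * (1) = q^6 + 5*q^5/4 - 11*q^4/2 - 101*q^3/16 + 117*q^2/16 + 63*q/8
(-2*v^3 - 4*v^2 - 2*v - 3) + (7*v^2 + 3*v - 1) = -2*v^3 + 3*v^2 + v - 4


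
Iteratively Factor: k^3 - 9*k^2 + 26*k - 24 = (k - 3)*(k^2 - 6*k + 8) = (k - 4)*(k - 3)*(k - 2)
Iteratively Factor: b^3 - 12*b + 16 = (b + 4)*(b^2 - 4*b + 4) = (b - 2)*(b + 4)*(b - 2)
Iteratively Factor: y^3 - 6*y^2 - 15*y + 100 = (y + 4)*(y^2 - 10*y + 25) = (y - 5)*(y + 4)*(y - 5)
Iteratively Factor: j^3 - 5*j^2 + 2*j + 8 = (j - 4)*(j^2 - j - 2) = (j - 4)*(j - 2)*(j + 1)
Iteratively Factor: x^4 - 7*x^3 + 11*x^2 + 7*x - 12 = (x + 1)*(x^3 - 8*x^2 + 19*x - 12) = (x - 3)*(x + 1)*(x^2 - 5*x + 4) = (x - 4)*(x - 3)*(x + 1)*(x - 1)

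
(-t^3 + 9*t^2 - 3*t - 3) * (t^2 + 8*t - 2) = -t^5 + t^4 + 71*t^3 - 45*t^2 - 18*t + 6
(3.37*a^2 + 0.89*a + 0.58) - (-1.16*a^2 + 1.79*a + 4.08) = 4.53*a^2 - 0.9*a - 3.5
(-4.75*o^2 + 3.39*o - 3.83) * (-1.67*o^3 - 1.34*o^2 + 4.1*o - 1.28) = 7.9325*o^5 + 0.7037*o^4 - 17.6215*o^3 + 25.1112*o^2 - 20.0422*o + 4.9024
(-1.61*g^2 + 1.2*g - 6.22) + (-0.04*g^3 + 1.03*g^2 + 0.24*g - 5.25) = -0.04*g^3 - 0.58*g^2 + 1.44*g - 11.47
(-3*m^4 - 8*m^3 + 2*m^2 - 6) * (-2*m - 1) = 6*m^5 + 19*m^4 + 4*m^3 - 2*m^2 + 12*m + 6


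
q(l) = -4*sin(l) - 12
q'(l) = -4*cos(l)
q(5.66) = -9.67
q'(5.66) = -3.25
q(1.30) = -15.85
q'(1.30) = -1.07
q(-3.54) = -13.55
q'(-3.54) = 3.69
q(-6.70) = -10.38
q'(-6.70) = -3.66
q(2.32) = -14.93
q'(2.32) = 2.72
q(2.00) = -15.64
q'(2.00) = 1.66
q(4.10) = -8.73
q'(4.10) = 2.30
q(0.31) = -13.22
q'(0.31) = -3.81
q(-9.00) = -10.35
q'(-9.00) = 3.64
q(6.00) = -10.88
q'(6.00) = -3.84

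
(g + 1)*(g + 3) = g^2 + 4*g + 3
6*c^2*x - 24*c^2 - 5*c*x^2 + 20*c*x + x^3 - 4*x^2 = (-3*c + x)*(-2*c + x)*(x - 4)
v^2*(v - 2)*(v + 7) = v^4 + 5*v^3 - 14*v^2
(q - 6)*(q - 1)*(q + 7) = q^3 - 43*q + 42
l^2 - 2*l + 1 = (l - 1)^2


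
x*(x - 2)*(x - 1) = x^3 - 3*x^2 + 2*x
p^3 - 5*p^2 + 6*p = p*(p - 3)*(p - 2)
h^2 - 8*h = h*(h - 8)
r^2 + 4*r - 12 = (r - 2)*(r + 6)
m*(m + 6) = m^2 + 6*m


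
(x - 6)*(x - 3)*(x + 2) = x^3 - 7*x^2 + 36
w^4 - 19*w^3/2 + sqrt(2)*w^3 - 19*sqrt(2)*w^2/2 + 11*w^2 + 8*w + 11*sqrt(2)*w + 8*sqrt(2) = (w - 8)*(w - 2)*(w + 1/2)*(w + sqrt(2))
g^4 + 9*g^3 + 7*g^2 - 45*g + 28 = (g - 1)^2*(g + 4)*(g + 7)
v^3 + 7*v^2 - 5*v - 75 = (v - 3)*(v + 5)^2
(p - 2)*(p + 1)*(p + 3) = p^3 + 2*p^2 - 5*p - 6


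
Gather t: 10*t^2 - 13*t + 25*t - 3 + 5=10*t^2 + 12*t + 2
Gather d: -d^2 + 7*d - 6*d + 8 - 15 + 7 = -d^2 + d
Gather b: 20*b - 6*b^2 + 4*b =-6*b^2 + 24*b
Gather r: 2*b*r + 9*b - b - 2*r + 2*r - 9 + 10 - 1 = 2*b*r + 8*b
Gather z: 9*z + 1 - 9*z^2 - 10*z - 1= -9*z^2 - z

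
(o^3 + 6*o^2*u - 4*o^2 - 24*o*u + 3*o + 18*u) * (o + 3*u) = o^4 + 9*o^3*u - 4*o^3 + 18*o^2*u^2 - 36*o^2*u + 3*o^2 - 72*o*u^2 + 27*o*u + 54*u^2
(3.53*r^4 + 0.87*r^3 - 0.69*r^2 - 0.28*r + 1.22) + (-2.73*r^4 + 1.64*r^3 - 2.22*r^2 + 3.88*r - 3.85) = 0.8*r^4 + 2.51*r^3 - 2.91*r^2 + 3.6*r - 2.63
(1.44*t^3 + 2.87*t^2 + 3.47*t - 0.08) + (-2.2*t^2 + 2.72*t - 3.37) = 1.44*t^3 + 0.67*t^2 + 6.19*t - 3.45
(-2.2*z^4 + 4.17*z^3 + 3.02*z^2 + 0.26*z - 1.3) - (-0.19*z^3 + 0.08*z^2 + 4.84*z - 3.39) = -2.2*z^4 + 4.36*z^3 + 2.94*z^2 - 4.58*z + 2.09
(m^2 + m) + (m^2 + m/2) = 2*m^2 + 3*m/2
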